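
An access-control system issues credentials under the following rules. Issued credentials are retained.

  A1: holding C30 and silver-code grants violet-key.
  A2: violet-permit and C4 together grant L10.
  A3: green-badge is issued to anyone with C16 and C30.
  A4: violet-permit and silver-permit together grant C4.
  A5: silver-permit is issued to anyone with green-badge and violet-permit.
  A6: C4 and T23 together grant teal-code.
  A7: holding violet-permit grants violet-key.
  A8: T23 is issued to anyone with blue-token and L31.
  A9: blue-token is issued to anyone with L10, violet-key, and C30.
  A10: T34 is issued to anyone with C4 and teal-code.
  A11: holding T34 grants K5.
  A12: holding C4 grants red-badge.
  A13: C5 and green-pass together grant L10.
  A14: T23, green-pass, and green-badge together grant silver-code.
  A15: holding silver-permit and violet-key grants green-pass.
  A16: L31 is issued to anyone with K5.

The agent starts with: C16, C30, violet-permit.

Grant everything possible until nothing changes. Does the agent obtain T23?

No

T23 would need blue-token and L31 (A8), but L31 is never granted.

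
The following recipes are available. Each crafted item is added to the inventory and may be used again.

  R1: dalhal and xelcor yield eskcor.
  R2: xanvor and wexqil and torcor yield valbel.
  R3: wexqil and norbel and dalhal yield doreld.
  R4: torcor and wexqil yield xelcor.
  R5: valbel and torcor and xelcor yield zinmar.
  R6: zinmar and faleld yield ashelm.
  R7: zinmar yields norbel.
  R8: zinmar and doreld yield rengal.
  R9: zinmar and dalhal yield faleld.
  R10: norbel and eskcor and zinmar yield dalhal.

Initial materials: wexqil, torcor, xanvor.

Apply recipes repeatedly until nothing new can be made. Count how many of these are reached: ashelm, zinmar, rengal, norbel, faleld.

xanvor and wexqil and torcor → valbel (R2).
Using R4, torcor and wexqil make xelcor.
Using R5, valbel, torcor, and xelcor make zinmar.
Using R7, zinmar makes norbel.
ashelm would need zinmar and faleld (R6), but faleld is never obtained.
zinmar: reached.
rengal would need zinmar and doreld (R8), but doreld is never obtained.
norbel: reached.
faleld would need zinmar and dalhal (R9), but dalhal is never obtained.
Reached: zinmar and norbel — 2 of the 5.

2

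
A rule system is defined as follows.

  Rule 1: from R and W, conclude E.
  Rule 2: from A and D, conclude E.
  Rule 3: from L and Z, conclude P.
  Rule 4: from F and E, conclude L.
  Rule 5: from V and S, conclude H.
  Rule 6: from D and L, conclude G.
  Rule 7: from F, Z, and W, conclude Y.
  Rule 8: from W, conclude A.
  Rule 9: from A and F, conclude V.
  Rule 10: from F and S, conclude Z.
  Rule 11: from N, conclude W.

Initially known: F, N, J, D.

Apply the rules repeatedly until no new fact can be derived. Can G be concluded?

N holds, so W follows (Rule 11).
From W, Rule 8 gives A.
From A and D, Rule 2 gives E.
F and E hold, so L follows (Rule 4).
D and L hold, so G follows (Rule 6).

Yes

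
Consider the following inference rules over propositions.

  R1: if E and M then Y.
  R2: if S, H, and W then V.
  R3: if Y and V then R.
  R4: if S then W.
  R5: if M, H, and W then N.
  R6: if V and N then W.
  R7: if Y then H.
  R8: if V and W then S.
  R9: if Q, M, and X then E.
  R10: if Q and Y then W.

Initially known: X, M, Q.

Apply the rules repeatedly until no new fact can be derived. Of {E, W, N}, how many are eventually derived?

3

From Q, M, and X, R9 gives E.
E and M hold, so Y follows (R1).
Q and Y hold, so W follows (R10).
From Y, R7 gives H.
From M, H, and W, R5 gives N.
E: reached.
W: reached.
N: reached.
All 3 are reached.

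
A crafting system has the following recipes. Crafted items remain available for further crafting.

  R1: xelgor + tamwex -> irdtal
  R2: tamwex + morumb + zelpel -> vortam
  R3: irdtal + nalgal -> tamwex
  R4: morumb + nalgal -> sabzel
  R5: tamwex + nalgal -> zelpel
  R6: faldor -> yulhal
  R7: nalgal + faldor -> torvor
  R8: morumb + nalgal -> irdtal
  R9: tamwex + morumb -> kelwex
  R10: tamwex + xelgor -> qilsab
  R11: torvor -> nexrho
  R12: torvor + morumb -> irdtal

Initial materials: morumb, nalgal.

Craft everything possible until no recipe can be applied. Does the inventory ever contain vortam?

Using R8, morumb and nalgal make irdtal.
Using R3, irdtal and nalgal make tamwex.
Using R5, tamwex and nalgal make zelpel.
Using R2, tamwex, morumb, and zelpel make vortam.

Yes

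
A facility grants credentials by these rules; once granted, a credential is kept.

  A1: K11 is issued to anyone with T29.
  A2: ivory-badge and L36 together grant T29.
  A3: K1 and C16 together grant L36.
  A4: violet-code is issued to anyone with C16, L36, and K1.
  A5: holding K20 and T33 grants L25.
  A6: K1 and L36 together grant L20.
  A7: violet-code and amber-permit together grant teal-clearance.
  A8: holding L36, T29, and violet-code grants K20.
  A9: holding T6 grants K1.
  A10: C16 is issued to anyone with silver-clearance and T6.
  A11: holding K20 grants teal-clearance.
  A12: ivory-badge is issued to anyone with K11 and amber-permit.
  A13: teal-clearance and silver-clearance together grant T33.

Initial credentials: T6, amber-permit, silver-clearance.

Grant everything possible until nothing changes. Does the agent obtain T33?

Yes

Holding T6 grants K1 (A9).
Holding silver-clearance and T6 grants C16 (A10).
Holding K1 and C16 grants L36 (A3).
Holding C16, L36, and K1 grants violet-code (A4).
Holding violet-code and amber-permit grants teal-clearance (A7).
Holding teal-clearance and silver-clearance grants T33 (A13).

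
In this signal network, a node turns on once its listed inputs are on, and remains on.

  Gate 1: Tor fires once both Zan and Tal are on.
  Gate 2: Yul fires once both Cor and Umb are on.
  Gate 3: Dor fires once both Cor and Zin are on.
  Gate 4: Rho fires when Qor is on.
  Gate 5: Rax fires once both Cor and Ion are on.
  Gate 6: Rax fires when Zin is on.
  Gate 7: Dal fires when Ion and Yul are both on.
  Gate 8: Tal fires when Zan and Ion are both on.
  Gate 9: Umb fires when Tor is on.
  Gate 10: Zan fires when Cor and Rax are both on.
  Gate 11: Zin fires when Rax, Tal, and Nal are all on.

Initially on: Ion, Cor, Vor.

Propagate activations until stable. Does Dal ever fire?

Yes

Cor and Ion are on, so Rax fires (Gate 5).
Gate 10: Cor and Rax on → Zan on.
Gate 8: Zan and Ion on → Tal on.
Zan and Tal are on, so Tor fires (Gate 1).
Gate 9: Tor on → Umb on.
Gate 2: Cor and Umb on → Yul on.
Gate 7: Ion and Yul on → Dal on.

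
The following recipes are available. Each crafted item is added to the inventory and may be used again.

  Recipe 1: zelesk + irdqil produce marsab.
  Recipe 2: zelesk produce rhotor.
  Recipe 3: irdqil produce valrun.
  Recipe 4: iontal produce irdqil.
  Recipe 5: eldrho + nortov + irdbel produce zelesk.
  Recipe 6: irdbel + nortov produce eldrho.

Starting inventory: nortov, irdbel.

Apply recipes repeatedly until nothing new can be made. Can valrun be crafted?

valrun would need irdqil (Recipe 3), but irdqil is never obtained.

No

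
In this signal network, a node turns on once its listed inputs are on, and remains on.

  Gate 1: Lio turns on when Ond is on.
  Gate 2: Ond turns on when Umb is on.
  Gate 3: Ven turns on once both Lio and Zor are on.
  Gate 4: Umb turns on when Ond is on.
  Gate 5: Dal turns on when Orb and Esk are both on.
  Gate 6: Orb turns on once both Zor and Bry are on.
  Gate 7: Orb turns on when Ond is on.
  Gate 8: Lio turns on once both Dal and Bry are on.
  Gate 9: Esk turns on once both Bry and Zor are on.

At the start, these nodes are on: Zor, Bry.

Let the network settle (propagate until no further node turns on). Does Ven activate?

Yes

Bry and Zor are on, so Esk turns on (Gate 9).
Gate 6: Zor and Bry on → Orb on.
Orb and Esk are on, so Dal turns on (Gate 5).
Gate 8: Dal and Bry on → Lio on.
Lio and Zor are on, so Ven turns on (Gate 3).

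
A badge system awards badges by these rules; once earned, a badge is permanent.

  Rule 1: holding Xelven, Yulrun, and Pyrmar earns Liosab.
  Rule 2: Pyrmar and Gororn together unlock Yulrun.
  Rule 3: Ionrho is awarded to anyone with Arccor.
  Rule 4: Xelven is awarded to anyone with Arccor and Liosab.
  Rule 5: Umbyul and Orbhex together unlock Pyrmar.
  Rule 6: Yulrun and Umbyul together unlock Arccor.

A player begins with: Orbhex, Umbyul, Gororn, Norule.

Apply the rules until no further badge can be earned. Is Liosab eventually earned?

Liosab would need Xelven, Yulrun, and Pyrmar (Rule 1), but Xelven is never earned.

No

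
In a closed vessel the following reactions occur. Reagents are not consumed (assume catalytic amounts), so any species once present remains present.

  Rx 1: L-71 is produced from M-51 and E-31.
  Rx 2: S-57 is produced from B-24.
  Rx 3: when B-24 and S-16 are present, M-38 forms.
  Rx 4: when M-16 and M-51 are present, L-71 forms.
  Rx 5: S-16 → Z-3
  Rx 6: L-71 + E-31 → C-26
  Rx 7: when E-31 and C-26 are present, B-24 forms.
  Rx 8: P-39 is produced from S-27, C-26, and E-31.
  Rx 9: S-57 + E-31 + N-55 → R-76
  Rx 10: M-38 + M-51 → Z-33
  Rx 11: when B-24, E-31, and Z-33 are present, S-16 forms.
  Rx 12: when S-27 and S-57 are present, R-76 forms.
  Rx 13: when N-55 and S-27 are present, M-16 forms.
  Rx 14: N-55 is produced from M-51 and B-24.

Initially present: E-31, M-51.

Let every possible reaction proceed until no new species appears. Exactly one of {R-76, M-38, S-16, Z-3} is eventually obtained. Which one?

R-76

M-51 and E-31 present → L-71 forms (Rx 1).
L-71 and E-31 present → C-26 forms (Rx 6).
E-31 and C-26 present → B-24 forms (Rx 7).
M-51 and B-24 present → N-55 forms (Rx 14).
B-24 present → S-57 forms (Rx 2).
S-57, E-31, and N-55 present → R-76 forms (Rx 9).
Z-3 would need S-16 (Rx 5), but S-16 never forms. S-16 would need B-24, E-31, and Z-33 (Rx 11), but Z-33 never forms. M-38 would need B-24 and S-16 (Rx 3), but S-16 never forms.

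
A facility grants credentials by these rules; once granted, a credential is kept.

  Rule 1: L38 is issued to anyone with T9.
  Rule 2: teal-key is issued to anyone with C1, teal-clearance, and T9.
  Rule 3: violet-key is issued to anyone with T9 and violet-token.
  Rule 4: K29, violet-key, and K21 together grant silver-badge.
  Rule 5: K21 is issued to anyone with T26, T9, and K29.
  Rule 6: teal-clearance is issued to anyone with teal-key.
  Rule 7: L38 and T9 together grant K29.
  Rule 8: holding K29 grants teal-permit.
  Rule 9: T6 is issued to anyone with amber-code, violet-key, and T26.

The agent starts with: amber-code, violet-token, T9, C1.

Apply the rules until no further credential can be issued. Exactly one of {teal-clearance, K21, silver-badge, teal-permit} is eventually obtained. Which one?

Holding T9 grants L38 (Rule 1).
Holding L38 and T9 grants K29 (Rule 7).
Holding K29 grants teal-permit (Rule 8).
silver-badge would need K29, violet-key, and K21 (Rule 4), but K21 is never granted. K21 would need T26, T9, and K29 (Rule 5), but T26 is never granted. teal-clearance would need teal-key (Rule 6), but teal-key is never granted.

teal-permit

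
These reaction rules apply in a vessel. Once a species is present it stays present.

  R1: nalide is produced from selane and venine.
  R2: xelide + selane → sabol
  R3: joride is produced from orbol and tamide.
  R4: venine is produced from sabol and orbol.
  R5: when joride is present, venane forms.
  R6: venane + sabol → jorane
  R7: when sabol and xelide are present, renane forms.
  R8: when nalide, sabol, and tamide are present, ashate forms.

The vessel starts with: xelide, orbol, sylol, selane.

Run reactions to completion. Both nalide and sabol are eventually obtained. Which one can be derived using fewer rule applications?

sabol: xelide and selane present → sabol forms (R2). [1 rule application]
nalide: xelide and selane present → sabol forms (R2). sabol and orbol present → venine forms (R4). selane and venine present → nalide forms (R1). [3 rule applications]
sabol needs fewer.

sabol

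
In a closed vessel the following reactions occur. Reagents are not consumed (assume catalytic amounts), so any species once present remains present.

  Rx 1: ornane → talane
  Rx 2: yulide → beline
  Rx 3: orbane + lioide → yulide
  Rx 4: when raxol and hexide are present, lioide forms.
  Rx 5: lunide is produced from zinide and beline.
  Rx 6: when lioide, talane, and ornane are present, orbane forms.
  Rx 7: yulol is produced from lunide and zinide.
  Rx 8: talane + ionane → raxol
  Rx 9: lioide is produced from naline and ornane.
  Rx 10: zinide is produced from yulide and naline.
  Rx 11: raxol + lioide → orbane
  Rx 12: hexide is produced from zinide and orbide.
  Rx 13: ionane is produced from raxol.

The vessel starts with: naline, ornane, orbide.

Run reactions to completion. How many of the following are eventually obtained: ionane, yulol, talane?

naline and ornane present → lioide forms (Rx 9).
ornane present → talane forms (Rx 1).
lioide, talane, and ornane present → orbane forms (Rx 6).
orbane and lioide present → yulide forms (Rx 3).
yulide present → beline forms (Rx 2).
yulide and naline present → zinide forms (Rx 10).
zinide and beline present → lunide forms (Rx 5).
lunide and zinide present → yulol forms (Rx 7).
ionane would need raxol (Rx 13), but raxol never forms.
yulol: reached.
talane: reached.
Reached: yulol and talane — 2 of the 3.

2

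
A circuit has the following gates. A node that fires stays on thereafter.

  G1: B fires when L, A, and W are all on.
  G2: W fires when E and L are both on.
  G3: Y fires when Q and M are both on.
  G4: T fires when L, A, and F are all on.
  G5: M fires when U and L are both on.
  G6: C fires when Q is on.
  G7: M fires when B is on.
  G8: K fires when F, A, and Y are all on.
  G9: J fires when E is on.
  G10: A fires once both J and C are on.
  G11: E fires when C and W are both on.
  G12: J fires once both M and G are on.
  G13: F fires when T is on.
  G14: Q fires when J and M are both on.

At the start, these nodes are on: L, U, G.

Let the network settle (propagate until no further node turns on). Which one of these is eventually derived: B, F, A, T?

U and L are on, so M fires (G5).
M and G are on, so J fires (G12).
G14: J and M on → Q on.
Q is on, so C fires (G6).
G10: J and C on → A on.
B would need L, A, and W (G1), but W never turns on. T would need L, A, and F (G4), but F never turns on. F would need T (G13), but T never turns on.

A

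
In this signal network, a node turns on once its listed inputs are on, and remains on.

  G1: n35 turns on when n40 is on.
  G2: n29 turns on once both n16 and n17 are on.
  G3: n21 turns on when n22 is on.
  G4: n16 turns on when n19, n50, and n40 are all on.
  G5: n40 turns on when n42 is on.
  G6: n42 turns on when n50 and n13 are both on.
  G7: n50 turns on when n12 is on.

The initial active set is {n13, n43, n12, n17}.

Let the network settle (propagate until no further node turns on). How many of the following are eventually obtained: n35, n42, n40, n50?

n12 is on, so n50 turns on (G7).
G6: n50 and n13 on → n42 on.
G5: n42 on → n40 on.
n40 is on, so n35 turns on (G1).
n35: reached.
n42: reached.
n40: reached.
n50: reached.
All 4 are reached.

4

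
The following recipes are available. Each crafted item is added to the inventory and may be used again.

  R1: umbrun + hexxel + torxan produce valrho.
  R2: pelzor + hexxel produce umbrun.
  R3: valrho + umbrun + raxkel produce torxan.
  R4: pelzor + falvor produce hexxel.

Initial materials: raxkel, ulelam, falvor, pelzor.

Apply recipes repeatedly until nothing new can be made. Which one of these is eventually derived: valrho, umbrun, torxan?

pelzor + falvor → hexxel (R4).
Using R2, pelzor and hexxel make umbrun.
valrho would need umbrun, hexxel, and torxan (R1), but torxan is never obtained. torxan would need valrho, umbrun, and raxkel (R3), but valrho is never obtained.

umbrun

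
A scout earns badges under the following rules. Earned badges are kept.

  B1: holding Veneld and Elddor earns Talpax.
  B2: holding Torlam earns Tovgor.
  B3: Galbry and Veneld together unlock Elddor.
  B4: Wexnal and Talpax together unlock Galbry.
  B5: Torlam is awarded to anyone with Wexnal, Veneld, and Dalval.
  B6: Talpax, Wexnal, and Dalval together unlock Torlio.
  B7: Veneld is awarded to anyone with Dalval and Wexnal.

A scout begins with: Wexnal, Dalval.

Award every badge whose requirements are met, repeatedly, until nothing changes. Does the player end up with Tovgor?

With Dalval and Wexnal, Veneld is earned (B7).
With Wexnal, Veneld, and Dalval, Torlam is earned (B5).
With Torlam, Tovgor is earned (B2).

Yes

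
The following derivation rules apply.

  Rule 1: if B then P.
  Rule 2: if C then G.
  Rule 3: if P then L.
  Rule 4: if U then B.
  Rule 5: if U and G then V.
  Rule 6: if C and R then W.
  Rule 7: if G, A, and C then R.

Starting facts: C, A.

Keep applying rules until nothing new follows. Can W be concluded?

C holds, so G follows (Rule 2).
From G, A, and C, Rule 7 gives R.
C and R hold, so W follows (Rule 6).

Yes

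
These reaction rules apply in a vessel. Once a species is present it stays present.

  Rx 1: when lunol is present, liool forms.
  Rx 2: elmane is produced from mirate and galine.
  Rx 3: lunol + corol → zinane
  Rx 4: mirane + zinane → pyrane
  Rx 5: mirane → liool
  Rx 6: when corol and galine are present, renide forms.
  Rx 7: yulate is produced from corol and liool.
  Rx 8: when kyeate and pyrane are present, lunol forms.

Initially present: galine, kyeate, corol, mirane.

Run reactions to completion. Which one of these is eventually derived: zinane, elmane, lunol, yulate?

mirane present → liool forms (Rx 5).
corol and liool present → yulate forms (Rx 7).
lunol would need kyeate and pyrane (Rx 8), but pyrane never forms. elmane would need mirate and galine (Rx 2), but mirate never forms. zinane would need lunol and corol (Rx 3), but lunol never forms.

yulate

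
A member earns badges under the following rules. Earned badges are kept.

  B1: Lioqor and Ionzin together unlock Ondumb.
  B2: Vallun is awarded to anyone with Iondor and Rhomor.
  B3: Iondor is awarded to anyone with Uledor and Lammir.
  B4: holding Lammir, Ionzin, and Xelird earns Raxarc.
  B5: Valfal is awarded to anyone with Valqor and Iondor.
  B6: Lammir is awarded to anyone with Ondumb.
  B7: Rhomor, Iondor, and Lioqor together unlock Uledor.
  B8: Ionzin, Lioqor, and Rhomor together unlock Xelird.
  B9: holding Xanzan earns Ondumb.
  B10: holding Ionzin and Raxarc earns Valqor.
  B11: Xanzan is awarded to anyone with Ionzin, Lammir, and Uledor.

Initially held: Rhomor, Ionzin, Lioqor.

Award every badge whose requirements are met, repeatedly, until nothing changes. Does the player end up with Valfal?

No

Valfal would need Valqor and Iondor (B5), but Iondor is never earned.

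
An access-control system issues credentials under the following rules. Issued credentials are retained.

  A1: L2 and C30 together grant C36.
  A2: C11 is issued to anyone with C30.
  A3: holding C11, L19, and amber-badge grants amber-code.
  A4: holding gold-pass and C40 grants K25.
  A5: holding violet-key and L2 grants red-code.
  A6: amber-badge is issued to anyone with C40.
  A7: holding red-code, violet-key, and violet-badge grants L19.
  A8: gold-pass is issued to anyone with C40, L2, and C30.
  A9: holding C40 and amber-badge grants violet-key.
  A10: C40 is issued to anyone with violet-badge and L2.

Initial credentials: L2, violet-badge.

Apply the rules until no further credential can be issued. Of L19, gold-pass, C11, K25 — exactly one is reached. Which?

Holding violet-badge and L2 grants C40 (A10).
Holding C40 grants amber-badge (A6).
Holding C40 and amber-badge grants violet-key (A9).
Holding violet-key and L2 grants red-code (A5).
Holding red-code, violet-key, and violet-badge grants L19 (A7).
K25 would need gold-pass and C40 (A4), but gold-pass is never granted. C11 would need C30 (A2), but C30 is never granted. gold-pass would need C40, L2, and C30 (A8), but C30 is never granted.

L19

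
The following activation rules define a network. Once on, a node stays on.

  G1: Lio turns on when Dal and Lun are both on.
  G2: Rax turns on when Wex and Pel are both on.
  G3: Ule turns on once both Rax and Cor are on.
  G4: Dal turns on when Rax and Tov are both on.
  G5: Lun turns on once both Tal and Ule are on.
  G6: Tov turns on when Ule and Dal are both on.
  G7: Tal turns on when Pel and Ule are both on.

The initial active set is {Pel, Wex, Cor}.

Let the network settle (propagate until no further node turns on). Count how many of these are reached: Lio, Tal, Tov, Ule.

Wex and Pel are on, so Rax turns on (G2).
G3: Rax and Cor on → Ule on.
G7: Pel and Ule on → Tal on.
Lio would need Dal and Lun (G1), but Dal never turns on.
Tal: reached.
Tov would need Ule and Dal (G6), but Dal never turns on.
Ule: reached.
Reached: Tal and Ule — 2 of the 4.

2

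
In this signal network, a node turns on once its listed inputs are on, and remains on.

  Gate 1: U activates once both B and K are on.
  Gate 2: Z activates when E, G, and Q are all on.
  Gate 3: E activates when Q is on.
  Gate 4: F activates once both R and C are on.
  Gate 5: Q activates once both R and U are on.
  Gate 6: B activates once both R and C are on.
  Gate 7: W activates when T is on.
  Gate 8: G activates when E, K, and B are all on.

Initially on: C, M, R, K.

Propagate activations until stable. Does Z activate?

Gate 6: R and C on → B on.
B and K are on, so U activates (Gate 1).
Gate 5: R and U on → Q on.
Q is on, so E activates (Gate 3).
Gate 8: E, K, and B on → G on.
Gate 2: E, G, and Q on → Z on.

Yes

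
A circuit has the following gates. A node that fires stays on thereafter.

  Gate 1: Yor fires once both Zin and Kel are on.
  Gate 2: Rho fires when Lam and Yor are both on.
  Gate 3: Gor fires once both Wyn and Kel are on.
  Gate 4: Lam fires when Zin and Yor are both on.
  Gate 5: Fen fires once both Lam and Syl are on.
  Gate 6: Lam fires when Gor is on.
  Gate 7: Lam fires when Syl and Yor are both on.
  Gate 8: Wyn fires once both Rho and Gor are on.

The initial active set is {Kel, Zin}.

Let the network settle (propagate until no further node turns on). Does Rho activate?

Zin and Kel are on, so Yor fires (Gate 1).
Zin and Yor are on, so Lam fires (Gate 4).
Gate 2: Lam and Yor on → Rho on.

Yes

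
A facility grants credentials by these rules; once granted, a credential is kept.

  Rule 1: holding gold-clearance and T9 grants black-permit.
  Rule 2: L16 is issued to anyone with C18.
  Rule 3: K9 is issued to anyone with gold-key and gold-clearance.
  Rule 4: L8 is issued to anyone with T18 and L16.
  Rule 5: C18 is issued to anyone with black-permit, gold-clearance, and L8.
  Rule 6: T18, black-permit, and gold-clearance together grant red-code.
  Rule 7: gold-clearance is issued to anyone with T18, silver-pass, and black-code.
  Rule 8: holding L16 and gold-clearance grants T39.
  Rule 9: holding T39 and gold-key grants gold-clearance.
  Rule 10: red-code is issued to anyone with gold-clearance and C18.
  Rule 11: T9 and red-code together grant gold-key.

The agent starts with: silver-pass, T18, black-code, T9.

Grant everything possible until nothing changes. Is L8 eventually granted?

L8 would need T18 and L16 (Rule 4), but L16 is never granted.

No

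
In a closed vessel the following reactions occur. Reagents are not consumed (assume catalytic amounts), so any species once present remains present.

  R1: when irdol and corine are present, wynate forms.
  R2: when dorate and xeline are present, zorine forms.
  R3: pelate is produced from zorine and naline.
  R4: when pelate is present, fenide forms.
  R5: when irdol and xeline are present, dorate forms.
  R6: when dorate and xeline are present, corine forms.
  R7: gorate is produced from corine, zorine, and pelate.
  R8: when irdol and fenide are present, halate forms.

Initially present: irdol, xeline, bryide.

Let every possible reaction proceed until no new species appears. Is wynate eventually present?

irdol and xeline present → dorate forms (R5).
dorate and xeline present → corine forms (R6).
irdol and corine present → wynate forms (R1).

Yes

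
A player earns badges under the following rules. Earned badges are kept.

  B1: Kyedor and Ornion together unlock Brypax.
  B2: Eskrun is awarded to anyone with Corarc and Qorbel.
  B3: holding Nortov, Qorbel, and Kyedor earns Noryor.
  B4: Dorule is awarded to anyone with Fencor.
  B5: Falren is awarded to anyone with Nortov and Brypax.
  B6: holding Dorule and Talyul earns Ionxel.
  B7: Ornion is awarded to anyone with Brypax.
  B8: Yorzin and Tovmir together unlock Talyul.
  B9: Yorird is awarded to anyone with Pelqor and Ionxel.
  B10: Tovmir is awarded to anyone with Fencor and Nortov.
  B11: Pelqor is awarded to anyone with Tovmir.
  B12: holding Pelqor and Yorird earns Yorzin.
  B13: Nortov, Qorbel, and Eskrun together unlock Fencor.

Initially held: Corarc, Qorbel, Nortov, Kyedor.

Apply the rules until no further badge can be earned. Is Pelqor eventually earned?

Yes

With Corarc and Qorbel, Eskrun is earned (B2).
With Nortov, Qorbel, and Eskrun, Fencor is earned (B13).
With Fencor and Nortov, Tovmir is earned (B10).
With Tovmir, Pelqor is earned (B11).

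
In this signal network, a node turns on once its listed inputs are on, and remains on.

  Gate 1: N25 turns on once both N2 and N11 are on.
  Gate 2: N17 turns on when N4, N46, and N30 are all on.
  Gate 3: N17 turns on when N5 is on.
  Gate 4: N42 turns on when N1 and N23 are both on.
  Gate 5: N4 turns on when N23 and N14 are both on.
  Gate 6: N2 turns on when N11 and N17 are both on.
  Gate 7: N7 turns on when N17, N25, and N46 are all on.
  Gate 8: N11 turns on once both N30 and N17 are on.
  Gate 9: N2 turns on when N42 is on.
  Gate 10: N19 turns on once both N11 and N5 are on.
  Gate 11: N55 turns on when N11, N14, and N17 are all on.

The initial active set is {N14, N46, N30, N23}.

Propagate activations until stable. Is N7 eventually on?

Yes

Gate 5: N23 and N14 on → N4 on.
N4, N46, and N30 are on, so N17 turns on (Gate 2).
N30 and N17 are on, so N11 turns on (Gate 8).
N11 and N17 are on, so N2 turns on (Gate 6).
N2 and N11 are on, so N25 turns on (Gate 1).
N17, N25, and N46 are on, so N7 turns on (Gate 7).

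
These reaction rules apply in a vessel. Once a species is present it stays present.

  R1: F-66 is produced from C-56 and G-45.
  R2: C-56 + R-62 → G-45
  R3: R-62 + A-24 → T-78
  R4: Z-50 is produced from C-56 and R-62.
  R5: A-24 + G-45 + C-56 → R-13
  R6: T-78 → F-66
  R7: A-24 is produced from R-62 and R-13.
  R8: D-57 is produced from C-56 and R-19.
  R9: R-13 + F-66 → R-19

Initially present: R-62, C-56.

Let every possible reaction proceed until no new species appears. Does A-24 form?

No

A-24 would need R-62 and R-13 (R7), but R-13 never forms.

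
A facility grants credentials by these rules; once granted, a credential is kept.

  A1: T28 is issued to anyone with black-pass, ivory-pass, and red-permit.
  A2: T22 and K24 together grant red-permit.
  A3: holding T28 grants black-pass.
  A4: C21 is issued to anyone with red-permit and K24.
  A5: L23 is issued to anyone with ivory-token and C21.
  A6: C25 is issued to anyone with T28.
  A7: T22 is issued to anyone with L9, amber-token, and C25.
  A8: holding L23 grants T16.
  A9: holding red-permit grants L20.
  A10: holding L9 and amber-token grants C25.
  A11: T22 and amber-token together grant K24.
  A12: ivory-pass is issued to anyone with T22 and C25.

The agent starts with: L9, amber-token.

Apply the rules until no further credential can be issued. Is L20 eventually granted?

Yes

Holding L9 and amber-token grants C25 (A10).
Holding L9, amber-token, and C25 grants T22 (A7).
Holding T22 and amber-token grants K24 (A11).
Holding T22 and K24 grants red-permit (A2).
Holding red-permit grants L20 (A9).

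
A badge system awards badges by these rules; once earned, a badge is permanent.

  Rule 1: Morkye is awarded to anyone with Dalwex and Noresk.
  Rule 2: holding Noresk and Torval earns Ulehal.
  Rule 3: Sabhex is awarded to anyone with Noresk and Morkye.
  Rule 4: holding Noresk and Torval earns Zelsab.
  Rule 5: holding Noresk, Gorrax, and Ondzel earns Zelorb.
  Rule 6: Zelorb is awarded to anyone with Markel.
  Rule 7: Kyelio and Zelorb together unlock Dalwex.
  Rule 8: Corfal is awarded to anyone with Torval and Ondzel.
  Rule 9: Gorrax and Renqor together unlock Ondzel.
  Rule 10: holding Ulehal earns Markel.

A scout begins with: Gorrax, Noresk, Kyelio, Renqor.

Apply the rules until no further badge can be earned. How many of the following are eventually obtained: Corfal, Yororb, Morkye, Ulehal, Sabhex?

With Gorrax and Renqor, Ondzel is earned (Rule 9).
With Noresk, Gorrax, and Ondzel, Zelorb is earned (Rule 5).
With Kyelio and Zelorb, Dalwex is earned (Rule 7).
With Dalwex and Noresk, Morkye is earned (Rule 1).
With Noresk and Morkye, Sabhex is earned (Rule 3).
Corfal would need Torval and Ondzel (Rule 8), but Torval is never earned.
No rule produces Yororb, and it is not given.
Morkye: reached.
Ulehal would need Noresk and Torval (Rule 2), but Torval is never earned.
Sabhex: reached.
Reached: Morkye and Sabhex — 2 of the 5.

2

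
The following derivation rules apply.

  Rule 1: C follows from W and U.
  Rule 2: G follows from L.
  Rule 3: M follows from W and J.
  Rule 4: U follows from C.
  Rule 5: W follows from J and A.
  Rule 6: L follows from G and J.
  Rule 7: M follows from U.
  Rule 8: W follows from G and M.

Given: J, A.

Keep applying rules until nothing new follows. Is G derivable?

G would need L (Rule 2), but L is never established.

No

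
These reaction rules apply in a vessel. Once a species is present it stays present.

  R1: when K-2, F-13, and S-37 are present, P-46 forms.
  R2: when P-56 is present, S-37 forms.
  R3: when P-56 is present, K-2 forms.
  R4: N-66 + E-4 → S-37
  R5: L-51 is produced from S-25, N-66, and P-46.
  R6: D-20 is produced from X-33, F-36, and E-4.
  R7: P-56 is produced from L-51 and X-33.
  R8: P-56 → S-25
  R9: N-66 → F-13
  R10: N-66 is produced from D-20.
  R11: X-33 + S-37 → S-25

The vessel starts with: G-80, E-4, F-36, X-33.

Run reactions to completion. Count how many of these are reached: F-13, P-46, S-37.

2

X-33, F-36, and E-4 present → D-20 forms (R6).
D-20 present → N-66 forms (R10).
N-66 present → F-13 forms (R9).
N-66 and E-4 present → S-37 forms (R4).
F-13: reached.
P-46 would need K-2, F-13, and S-37 (R1), but K-2 never forms.
S-37: reached.
Reached: F-13 and S-37 — 2 of the 3.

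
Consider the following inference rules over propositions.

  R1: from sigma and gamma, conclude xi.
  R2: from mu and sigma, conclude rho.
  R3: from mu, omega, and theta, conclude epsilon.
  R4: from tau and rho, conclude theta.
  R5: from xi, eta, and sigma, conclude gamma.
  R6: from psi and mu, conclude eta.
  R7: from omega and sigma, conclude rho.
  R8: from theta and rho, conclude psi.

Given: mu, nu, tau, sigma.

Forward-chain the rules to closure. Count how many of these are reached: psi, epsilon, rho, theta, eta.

4

From mu and sigma, R2 gives rho.
From tau and rho, R4 gives theta.
theta and rho hold, so psi follows (R8).
From psi and mu, R6 gives eta.
psi: reached.
epsilon would need mu, omega, and theta (R3), but omega is never established.
rho: reached.
theta: reached.
eta: reached.
Reached: psi, rho, theta, and eta — 4 of the 5.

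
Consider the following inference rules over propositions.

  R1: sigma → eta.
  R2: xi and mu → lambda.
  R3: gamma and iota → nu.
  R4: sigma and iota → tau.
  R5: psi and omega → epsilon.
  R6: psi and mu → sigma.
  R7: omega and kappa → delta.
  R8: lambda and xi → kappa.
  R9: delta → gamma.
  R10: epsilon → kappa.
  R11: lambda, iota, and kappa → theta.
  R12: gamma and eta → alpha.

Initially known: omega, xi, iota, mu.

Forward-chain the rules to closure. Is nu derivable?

Yes

From xi and mu, R2 gives lambda.
From lambda and xi, R8 gives kappa.
From omega and kappa, R7 gives delta.
From delta, R9 gives gamma.
gamma and iota hold, so nu follows (R3).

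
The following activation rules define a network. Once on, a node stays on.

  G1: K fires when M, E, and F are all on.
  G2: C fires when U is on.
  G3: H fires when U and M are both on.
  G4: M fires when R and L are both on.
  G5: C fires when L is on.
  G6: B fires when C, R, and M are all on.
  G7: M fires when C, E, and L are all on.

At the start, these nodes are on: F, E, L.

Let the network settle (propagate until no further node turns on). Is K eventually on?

G5: L on → C on.
G7: C, E, and L on → M on.
M, E, and F are on, so K fires (G1).

Yes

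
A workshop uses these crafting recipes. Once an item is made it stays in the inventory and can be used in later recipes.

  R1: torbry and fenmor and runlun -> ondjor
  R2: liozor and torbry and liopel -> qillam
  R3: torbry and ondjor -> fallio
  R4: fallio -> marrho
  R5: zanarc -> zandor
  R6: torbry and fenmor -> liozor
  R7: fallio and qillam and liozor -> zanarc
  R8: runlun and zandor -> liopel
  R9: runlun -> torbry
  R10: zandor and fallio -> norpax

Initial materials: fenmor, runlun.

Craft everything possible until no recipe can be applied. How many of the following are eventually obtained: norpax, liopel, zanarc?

norpax would need zandor and fallio (R10), but zandor is never obtained.
liopel would need runlun and zandor (R8), but zandor is never obtained.
zanarc would need fallio, qillam, and liozor (R7), but qillam is never obtained.
None of the 3 are reached.

0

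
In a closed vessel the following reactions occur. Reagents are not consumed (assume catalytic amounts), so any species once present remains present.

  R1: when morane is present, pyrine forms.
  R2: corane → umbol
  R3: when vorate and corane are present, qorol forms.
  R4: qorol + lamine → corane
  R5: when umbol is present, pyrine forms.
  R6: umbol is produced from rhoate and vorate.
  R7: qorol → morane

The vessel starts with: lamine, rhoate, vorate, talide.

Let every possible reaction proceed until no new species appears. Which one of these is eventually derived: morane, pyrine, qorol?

pyrine

rhoate and vorate present → umbol forms (R6).
umbol present → pyrine forms (R5).
morane would need qorol (R7), but qorol never forms. qorol would need vorate and corane (R3), but corane never forms.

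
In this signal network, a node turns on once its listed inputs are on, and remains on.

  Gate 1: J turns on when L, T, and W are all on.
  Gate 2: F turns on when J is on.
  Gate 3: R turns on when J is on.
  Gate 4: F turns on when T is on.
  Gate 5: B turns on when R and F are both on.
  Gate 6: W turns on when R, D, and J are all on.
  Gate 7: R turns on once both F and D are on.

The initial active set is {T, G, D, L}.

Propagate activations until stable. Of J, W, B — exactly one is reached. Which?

B

T is on, so F turns on (Gate 4).
Gate 7: F and D on → R on.
R and F are on, so B turns on (Gate 5).
J would need L, T, and W (Gate 1), but W never turns on. W would need R, D, and J (Gate 6), but J never turns on.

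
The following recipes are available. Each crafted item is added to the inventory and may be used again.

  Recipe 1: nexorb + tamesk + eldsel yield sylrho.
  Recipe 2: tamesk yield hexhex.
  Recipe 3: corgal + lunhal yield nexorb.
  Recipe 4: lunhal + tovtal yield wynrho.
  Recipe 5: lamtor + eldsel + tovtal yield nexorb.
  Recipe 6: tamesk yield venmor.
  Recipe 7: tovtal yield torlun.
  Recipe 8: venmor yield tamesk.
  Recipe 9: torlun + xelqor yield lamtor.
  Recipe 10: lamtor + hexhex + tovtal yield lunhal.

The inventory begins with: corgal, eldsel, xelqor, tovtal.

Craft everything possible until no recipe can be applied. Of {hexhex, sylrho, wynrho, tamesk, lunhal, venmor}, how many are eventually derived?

0

hexhex would need tamesk (Recipe 2), but tamesk is never obtained.
sylrho would need nexorb, tamesk, and eldsel (Recipe 1), but tamesk is never obtained.
wynrho would need lunhal and tovtal (Recipe 4), but lunhal is never obtained.
tamesk would need venmor (Recipe 8), but venmor is never obtained.
lunhal would need lamtor, hexhex, and tovtal (Recipe 10), but hexhex is never obtained.
venmor would need tamesk (Recipe 6), but tamesk is never obtained.
None of the 6 are reached.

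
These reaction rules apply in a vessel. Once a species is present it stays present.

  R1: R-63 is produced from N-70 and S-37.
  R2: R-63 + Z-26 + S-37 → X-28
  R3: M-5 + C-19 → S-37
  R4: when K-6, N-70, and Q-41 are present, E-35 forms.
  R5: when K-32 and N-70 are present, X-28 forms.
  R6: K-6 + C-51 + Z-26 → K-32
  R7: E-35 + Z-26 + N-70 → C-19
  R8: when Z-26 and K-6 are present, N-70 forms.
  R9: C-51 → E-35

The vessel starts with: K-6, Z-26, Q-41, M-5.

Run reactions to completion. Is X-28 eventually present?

Yes

Z-26 and K-6 present → N-70 forms (R8).
K-6, N-70, and Q-41 present → E-35 forms (R4).
E-35, Z-26, and N-70 present → C-19 forms (R7).
M-5 and C-19 present → S-37 forms (R3).
N-70 and S-37 present → R-63 forms (R1).
R-63, Z-26, and S-37 present → X-28 forms (R2).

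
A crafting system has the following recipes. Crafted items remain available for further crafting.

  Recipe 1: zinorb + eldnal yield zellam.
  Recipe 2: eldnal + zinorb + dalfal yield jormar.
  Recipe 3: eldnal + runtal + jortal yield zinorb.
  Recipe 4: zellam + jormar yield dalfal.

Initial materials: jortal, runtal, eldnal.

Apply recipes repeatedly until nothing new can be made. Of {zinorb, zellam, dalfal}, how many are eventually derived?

Using Recipe 3, eldnal, runtal, and jortal make zinorb.
zinorb + eldnal → zellam (Recipe 1).
zinorb: reached.
zellam: reached.
dalfal would need zellam and jormar (Recipe 4), but jormar is never obtained.
Reached: zinorb and zellam — 2 of the 3.

2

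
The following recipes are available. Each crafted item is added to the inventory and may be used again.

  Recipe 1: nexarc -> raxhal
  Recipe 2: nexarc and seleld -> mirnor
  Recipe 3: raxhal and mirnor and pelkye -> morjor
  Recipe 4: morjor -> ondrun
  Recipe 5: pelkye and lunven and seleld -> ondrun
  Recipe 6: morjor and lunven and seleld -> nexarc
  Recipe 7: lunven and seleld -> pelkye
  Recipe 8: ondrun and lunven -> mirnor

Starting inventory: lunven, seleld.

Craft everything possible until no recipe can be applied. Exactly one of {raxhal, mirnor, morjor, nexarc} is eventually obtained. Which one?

mirnor

Using Recipe 7, lunven and seleld make pelkye.
pelkye and lunven and seleld -> ondrun (Recipe 5).
ondrun and lunven -> mirnor (Recipe 8).
morjor would need raxhal, mirnor, and pelkye (Recipe 3), but raxhal is never obtained. raxhal would need nexarc (Recipe 1), but nexarc is never obtained. nexarc would need morjor, lunven, and seleld (Recipe 6), but morjor is never obtained.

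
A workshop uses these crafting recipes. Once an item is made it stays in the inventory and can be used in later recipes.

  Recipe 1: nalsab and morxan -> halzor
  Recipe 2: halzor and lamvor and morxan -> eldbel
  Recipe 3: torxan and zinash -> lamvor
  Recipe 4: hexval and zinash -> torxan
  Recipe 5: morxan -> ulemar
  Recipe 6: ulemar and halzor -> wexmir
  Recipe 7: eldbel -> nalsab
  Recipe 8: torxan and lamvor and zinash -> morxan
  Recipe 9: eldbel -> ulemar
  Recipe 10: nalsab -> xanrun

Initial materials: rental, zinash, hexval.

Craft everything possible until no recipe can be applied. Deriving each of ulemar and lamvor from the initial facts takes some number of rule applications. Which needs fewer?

lamvor: Using Recipe 4, hexval and zinash make torxan. Using Recipe 3, torxan and zinash make lamvor. [2 rule applications]
ulemar: hexval and zinash -> torxan (Recipe 4). Using Recipe 3, torxan and zinash make lamvor. torxan and lamvor and zinash -> morxan (Recipe 8). morxan -> ulemar (Recipe 5). [4 rule applications]
lamvor needs fewer.

lamvor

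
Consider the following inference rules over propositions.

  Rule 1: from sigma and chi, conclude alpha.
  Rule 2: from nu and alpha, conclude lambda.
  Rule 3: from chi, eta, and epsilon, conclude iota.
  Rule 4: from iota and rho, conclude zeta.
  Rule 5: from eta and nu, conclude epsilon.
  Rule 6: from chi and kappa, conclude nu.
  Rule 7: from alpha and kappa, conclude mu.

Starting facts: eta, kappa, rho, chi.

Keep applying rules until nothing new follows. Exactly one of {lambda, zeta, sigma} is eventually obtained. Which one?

chi and kappa hold, so nu follows (Rule 6).
eta and nu hold, so epsilon follows (Rule 5).
chi, eta, and epsilon hold, so iota follows (Rule 3).
From iota and rho, Rule 4 gives zeta.
lambda would need nu and alpha (Rule 2), but alpha is never established. No rule produces sigma, and it is not given.

zeta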